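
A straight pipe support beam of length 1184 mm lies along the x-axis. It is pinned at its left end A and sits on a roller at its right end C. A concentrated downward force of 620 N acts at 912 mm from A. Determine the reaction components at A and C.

ΣM about A: C_y·1184 − 620·912 = 0 → C_y = 565440/1184 = 477.568 ≈ 477.6 N.
ΣF_y = 0: A_y + 477.568 − 620 = 0 → A_y = 142.4 N.
ΣF_x = 0: no horizontal applied forces, so A_x = 0.

A_x = 0, A_y = 142.4 N, C_y = 477.6 N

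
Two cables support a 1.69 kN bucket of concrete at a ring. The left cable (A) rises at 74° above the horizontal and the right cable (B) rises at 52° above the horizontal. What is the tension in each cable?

T_A = 1.286 kN, T_B = 0.5758 kN

ΣF_x = 0: −T_A·cos74° + T_B·cos52° = 0 → T_B = 0.447709·T_A.
ΣF_y = 0: T_A·sin74° + T_B·sin52° = 1.69.
Substitute: T_A·(0.961262 + 0.447709·0.788011) = 1.69 → T_A = 1.28609 ≈ 1.286 kN.
Then T_B = 0.447709 × 1.28609 = 0.5758 kN.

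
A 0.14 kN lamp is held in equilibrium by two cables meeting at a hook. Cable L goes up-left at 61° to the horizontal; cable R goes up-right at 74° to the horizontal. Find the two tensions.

ΣF_x = 0: −T_L·cos61° + T_R·cos74° = 0 → T_R = 1.75887·T_L.
ΣF_y = 0: T_L·sin61° + T_R·sin74° = 0.14.
Substitute: T_L·(0.87462 + 1.75887·0.961262) = 0.14 → T_L = 0.0545733 ≈ 0.05457 kN.
Then T_R = 1.75887 × 0.0545733 = 0.09599 kN.

T_L = 0.05457 kN, T_R = 0.09599 kN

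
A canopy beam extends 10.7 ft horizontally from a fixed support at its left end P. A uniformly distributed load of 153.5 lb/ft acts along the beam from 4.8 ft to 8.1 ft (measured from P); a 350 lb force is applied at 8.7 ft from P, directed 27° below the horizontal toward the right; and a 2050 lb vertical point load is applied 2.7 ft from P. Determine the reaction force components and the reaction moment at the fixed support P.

P_x = -311.9 lb, P_y = 2715 lb, M_P = 10180 lb·ft

Resultant of the distributed load: 153.5 × 3.3 = 506.55 lb at 6.45 ft from P.
ΣF_x = 0: P_x + 350·cos27° = 0 → P_x = -311.9 lb.
ΣF_y = 0: P_y − 153.5·3.3 − 350·sin27° − 2050 = 0 → P_y = 2715 lb.
ΣM about P: M_P − (153.5·3.3)·6.45 − 350·sin27°·8.7 − 2050·2.7 = 0 → M_P = 10180 lb·ft.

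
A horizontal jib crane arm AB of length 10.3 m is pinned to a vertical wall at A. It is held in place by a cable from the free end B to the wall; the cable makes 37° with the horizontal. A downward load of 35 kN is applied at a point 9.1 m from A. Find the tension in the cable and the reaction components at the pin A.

T = 51.38 kN, A_x = 41.04 kN, A_y = 4.078 kN

ΣM about A: T·sin37°·10.3 − 35·9.1 = 0 → T = 318.5/(10.3·0.601815) = 51.3818 ≈ 51.38 kN.
ΣF_x = 0: A_x − T·cos37° = 0 → A_x = 51.3818 × 0.798636 = 41.04 kN.
ΣF_y = 0: A_y + T·sin37° − 35 = 0 → A_y = 35 − 51.3818 × 0.601815 = 4.078 kN.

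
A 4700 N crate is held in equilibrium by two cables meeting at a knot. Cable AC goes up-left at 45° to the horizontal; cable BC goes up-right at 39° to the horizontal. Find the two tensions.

T_AC = 3673 N, T_BC = 3342 N

ΣF_x = 0: −T_AC·cos45° + T_BC·cos39° = 0 → T_BC = 0.909876·T_AC.
ΣF_y = 0: T_AC·sin45° + T_BC·sin39° = 4700.
Substitute: T_AC·(0.707107 + 0.909876·0.62932) = 4700 → T_AC = 3672.71 ≈ 3673 N.
Then T_BC = 0.909876 × 3672.71 = 3342 N.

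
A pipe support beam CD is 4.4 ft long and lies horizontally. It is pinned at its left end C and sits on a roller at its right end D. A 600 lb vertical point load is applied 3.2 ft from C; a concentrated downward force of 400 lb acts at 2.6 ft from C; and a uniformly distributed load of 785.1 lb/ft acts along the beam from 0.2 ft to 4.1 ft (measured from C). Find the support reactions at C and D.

C_x = 0, C_y = 1893 lb, D_y = 2169 lb

Resultant of the distributed load: 785.1 × 3.9 = 3061.89 lb at 2.15 ft from C.
ΣM about C: D_y·4.4 − 600·3.2 − 400·2.6 − (785.1·3.9)·2.15 = 0 → D_y = 9543.0635/4.4 = 2168.88 ≈ 2169 lb.
ΣF_y = 0: C_y + 2168.88 − 600 − 400 − 785.1·3.9 = 0 → C_y = 1893 lb.
ΣF_x = 0: no horizontal applied forces, so C_x = 0.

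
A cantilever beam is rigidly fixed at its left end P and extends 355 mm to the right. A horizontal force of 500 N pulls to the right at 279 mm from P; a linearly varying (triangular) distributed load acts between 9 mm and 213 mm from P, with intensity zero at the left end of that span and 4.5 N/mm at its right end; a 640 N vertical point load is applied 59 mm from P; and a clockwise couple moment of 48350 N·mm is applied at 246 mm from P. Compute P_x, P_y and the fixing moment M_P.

Resultant of the triangular load: ½ × 4.5 × 204 = 459 N, acting at 145 mm from P (one-third of the span from the peak).
ΣF_x = 0: P_x + 500 = 0 → P_x = -500.0 N.
ΣF_y = 0: P_y − ½·4.5·204 − 640 = 0 → P_y = 1099 N.
ΣM about P: M_P − (½·4.5·204)·145 − 640·59 − 48350 = 0 → M_P = 152700 N·mm.

P_x = -500.0 N, P_y = 1099 N, M_P = 152700 N·mm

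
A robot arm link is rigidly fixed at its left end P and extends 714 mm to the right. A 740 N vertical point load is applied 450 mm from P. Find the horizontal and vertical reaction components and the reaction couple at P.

P_x = 0, P_y = 740.0 N, M_P = 333000 N·mm

ΣF_x = 0: P_x = 0.
ΣF_y = 0: P_y − 740 = 0 → P_y = 740.0 N.
ΣM about P: M_P − 740·450 = 0 → M_P = 333000 N·mm.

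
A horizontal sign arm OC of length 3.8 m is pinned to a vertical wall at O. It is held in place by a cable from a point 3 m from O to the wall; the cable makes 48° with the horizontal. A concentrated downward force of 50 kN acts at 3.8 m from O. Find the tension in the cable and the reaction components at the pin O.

T = 85.22 kN, O_x = 57.03 kN, O_y = -13.33 kN

ΣM about O: T·sin48°·3 − 50·3.8 = 0 → T = 190/(3·0.743145) = 85.2234 ≈ 85.22 kN.
ΣF_x = 0: O_x − T·cos48° = 0 → O_x = 85.2234 × 0.669131 = 57.03 kN.
ΣF_y = 0: O_y + T·sin48° − 50 = 0 → O_y = 50 − 85.2234 × 0.743145 = -13.33 kN.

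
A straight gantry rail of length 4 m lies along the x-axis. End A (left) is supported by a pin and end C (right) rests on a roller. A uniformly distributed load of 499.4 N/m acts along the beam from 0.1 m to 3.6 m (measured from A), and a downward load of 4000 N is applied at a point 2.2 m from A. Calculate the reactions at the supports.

Resultant of the distributed load: 499.4 × 3.5 = 1747.9 N at 1.85 m from A.
ΣM about A: C_y·4 − (499.4·3.5)·1.85 − 4000·2.2 = 0 → C_y = 12033.615/4 = 3008.4 ≈ 3008 N.
ΣF_y = 0: A_y + 3008.4 − 499.4·3.5 − 4000 = 0 → A_y = 2739 N.
ΣF_x = 0: no horizontal applied forces, so A_x = 0.

A_x = 0, A_y = 2739 N, C_y = 3008 N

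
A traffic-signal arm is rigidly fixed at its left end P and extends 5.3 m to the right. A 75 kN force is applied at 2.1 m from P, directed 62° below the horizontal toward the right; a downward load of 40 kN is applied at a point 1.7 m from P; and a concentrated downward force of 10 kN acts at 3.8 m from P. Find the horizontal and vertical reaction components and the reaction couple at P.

ΣF_x = 0: P_x + 75·cos62° = 0 → P_x = -35.21 kN.
ΣF_y = 0: P_y − 75·sin62° − 40 − 10 = 0 → P_y = 116.2 kN.
ΣM about P: M_P − 75·sin62°·2.1 − 40·1.7 − 10·3.8 = 0 → M_P = 245.1 kN·m.

P_x = -35.21 kN, P_y = 116.2 kN, M_P = 245.1 kN·m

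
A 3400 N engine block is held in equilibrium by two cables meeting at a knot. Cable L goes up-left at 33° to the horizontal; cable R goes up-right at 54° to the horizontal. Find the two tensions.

ΣF_x = 0: −T_L·cos33° + T_R·cos54° = 0 → T_R = 1.42683·T_L.
ΣF_y = 0: T_L·sin33° + T_R·sin54° = 3400.
Substitute: T_L·(0.544639 + 1.42683·0.809017) = 3400 → T_L = 2001.21 ≈ 2001 N.
Then T_R = 1.42683 × 2001.21 = 2855 N.

T_L = 2001 N, T_R = 2855 N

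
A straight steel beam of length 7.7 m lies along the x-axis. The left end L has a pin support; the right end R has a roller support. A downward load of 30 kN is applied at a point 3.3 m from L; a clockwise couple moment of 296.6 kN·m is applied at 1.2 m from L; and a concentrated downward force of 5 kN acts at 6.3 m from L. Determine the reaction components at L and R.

ΣM about L: R_y·7.7 − 30·3.3 − 296.6 − 5·6.3 = 0 → R_y = 427.1/7.7 = 55.4675 ≈ 55.47 kN.
ΣF_y = 0: L_y + 55.4675 − 30 − 5 = 0 → L_y = -20.47 kN.
ΣF_x = 0: no horizontal applied forces, so L_x = 0.

L_x = 0, L_y = -20.47 kN, R_y = 55.47 kN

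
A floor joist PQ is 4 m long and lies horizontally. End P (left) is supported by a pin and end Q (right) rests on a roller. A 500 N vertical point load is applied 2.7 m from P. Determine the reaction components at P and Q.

Taking moments about P: Q_y·4 − 500·2.7 = 0 → Q_y = 1350/4 = 337.5 N.
ΣF_y = 0: P_y + 337.5 − 500 = 0 → P_y = 162.5 N.
ΣF_x = 0: no horizontal applied forces, so P_x = 0.

P_x = 0, P_y = 162.5 N, Q_y = 337.5 N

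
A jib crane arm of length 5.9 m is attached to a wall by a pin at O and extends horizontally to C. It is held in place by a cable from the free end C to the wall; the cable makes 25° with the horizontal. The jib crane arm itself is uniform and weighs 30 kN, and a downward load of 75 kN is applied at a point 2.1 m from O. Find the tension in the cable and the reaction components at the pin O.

T = 98.66 kN, O_x = 89.42 kN, O_y = 63.31 kN

ΣM about O: T·sin25°·5.9 − 30·2.95 − 75·2.1 = 0 → T = 246/(5.9·0.422618) = 98.6586 ≈ 98.66 kN.
ΣF_x = 0: O_x − T·cos25° = 0 → O_x = 98.6586 × 0.906308 = 89.42 kN.
ΣF_y = 0: O_y + T·sin25° − 30 − 75 = 0 → O_y = 105 − 98.6586 × 0.422618 = 63.31 kN.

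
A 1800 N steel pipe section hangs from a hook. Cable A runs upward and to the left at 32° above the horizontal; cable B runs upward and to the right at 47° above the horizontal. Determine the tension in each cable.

T_A = 1251 N, T_B = 1555 N

ΣF_x = 0: −T_A·cos32° + T_B·cos47° = 0 → T_B = 1.24348·T_A.
ΣF_y = 0: T_A·sin32° + T_B·sin47° = 1800.
Substitute: T_A·(0.529919 + 1.24348·0.731354) = 1800 → T_A = 1250.57 ≈ 1251 N.
Then T_B = 1.24348 × 1250.57 = 1555 N.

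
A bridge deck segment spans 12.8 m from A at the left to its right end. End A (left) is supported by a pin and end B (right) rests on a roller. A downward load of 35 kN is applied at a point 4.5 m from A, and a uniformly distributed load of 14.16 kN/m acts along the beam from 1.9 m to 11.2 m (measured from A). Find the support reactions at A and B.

A_x = 0, A_y = 87.00 kN, B_y = 79.69 kN

Resultant of the distributed load: 14.16 × 9.3 = 131.688 kN at 6.55 m from A.
ΣM about A: B_y·12.8 − 35·4.5 − (14.16·9.3)·6.55 = 0 → B_y = 1020.0564/12.8 = 79.6919 ≈ 79.69 kN.
ΣF_y = 0: A_y + 79.6919 − 35 − 14.16·9.3 = 0 → A_y = 87.00 kN.
ΣF_x = 0: no horizontal applied forces, so A_x = 0.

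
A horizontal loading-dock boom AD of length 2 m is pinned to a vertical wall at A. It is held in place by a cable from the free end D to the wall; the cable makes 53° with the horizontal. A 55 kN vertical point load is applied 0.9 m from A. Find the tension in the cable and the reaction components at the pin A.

ΣM about A: T·sin53°·2 − 55·0.9 = 0 → T = 49.5/(2·0.798636) = 30.9903 ≈ 30.99 kN.
ΣF_x = 0: A_x − T·cos53° = 0 → A_x = 30.9903 × 0.601815 = 18.65 kN.
ΣF_y = 0: A_y + T·sin53° − 55 = 0 → A_y = 55 − 30.9903 × 0.798636 = 30.25 kN.

T = 30.99 kN, A_x = 18.65 kN, A_y = 30.25 kN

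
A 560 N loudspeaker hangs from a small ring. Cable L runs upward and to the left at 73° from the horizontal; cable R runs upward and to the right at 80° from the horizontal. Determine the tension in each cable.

ΣF_x = 0: −T_L·cos73° + T_R·cos80° = 0 → T_R = 1.6837·T_L.
ΣF_y = 0: T_L·sin73° + T_R·sin80° = 560.
Substitute: T_L·(0.956305 + 1.6837·0.984808) = 560 → T_L = 214.196 ≈ 214.2 N.
Then T_R = 1.6837 × 214.196 = 360.6 N.

T_L = 214.2 N, T_R = 360.6 N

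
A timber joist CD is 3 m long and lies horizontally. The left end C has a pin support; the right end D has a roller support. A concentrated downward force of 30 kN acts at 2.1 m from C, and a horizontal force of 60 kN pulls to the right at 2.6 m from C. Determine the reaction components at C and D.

C_x = -60.00 kN, C_y = 9.000 kN, D_y = 21.00 kN

Taking moments about C: D_y·3 − 30·2.1 = 0 → D_y = 63/3 = 21.00 kN.
ΣF_y = 0: C_y + 21 − 30 = 0 → C_y = 9.000 kN.
ΣF_x = 0: C_x + 60 = 0 → C_x = -60.00 kN.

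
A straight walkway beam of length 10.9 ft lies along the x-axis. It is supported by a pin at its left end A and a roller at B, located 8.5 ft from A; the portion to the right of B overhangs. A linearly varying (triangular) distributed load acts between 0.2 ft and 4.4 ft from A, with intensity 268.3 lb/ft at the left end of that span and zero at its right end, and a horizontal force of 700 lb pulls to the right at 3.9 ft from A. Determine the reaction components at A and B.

A_x = -700.0 lb, A_y = 457.4 lb, B_y = 106.1 lb

Resultant of the triangular load: ½ × 268.3 × 4.2 = 563.43 lb, acting at 1.6 ft from A (one-third of the span from the peak).
Taking moments about A: B_y·8.5 − (½·268.3·4.2)·1.6 = 0 → B_y = 901.488/8.5 = 106.057 ≈ 106.1 lb.
ΣF_y = 0: A_y + 106.057 − ½·268.3·4.2 = 0 → A_y = 457.4 lb.
ΣF_x = 0: A_x + 700 = 0 → A_x = -700.0 lb.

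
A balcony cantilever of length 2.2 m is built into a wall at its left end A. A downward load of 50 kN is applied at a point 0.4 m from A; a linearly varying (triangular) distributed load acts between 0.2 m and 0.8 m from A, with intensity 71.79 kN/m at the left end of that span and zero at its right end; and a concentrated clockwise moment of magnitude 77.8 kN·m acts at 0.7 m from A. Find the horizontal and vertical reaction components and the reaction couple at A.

A_x = 0, A_y = 71.54 kN, M_A = 106.4 kN·m

Resultant of the triangular load: ½ × 71.79 × 0.6 = 21.537 kN, acting at 0.4 m from A (one-third of the span from the peak).
ΣF_x = 0: A_x = 0.
ΣF_y = 0: A_y − 50 − ½·71.79·0.6 = 0 → A_y = 71.54 kN.
ΣM about A: M_A − 50·0.4 − (½·71.79·0.6)·0.4 − 77.8 = 0 → M_A = 106.4 kN·m.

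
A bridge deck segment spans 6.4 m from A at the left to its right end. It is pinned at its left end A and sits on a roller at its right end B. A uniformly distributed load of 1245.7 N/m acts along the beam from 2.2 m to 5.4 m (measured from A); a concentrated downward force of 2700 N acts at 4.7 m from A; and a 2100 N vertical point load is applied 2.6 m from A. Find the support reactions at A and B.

A_x = 0, A_y = 3583 N, B_y = 5203 N

Resultant of the distributed load: 1245.7 × 3.2 = 3986.24 N at 3.8 m from A.
Moments about A: B_y·6.4 − (1245.7·3.2)·3.8 − 2700·4.7 − 2100·2.6 = 0 → B_y = 33297.712/6.4 = 5202.77 ≈ 5203 N.
ΣF_y = 0: A_y + 5202.77 − 1245.7·3.2 − 2700 − 2100 = 0 → A_y = 3583 N.
ΣF_x = 0: no horizontal applied forces, so A_x = 0.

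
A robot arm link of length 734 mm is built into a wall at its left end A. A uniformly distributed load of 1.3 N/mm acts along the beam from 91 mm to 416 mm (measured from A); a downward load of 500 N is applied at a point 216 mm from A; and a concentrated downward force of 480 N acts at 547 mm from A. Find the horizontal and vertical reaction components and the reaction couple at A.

Resultant of the distributed load: 1.3 × 325 = 422.5 N at 253.5 mm from A.
ΣF_x = 0: A_x = 0.
ΣF_y = 0: A_y − 1.3·325 − 500 − 480 = 0 → A_y = 1402 N.
ΣM about A: M_A − (1.3·325)·253.5 − 500·216 − 480·547 = 0 → M_A = 477700 N·mm.

A_x = 0, A_y = 1402 N, M_A = 477700 N·mm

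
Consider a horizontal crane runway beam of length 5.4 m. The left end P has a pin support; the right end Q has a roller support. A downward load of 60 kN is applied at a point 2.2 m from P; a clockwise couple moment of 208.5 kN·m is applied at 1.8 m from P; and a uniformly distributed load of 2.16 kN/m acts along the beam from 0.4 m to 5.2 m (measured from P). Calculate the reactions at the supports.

P_x = 0, P_y = 1.936 kN, Q_y = 68.43 kN

Resultant of the distributed load: 2.16 × 4.8 = 10.368 kN at 2.8 m from P.
ΣM about P: Q_y·5.4 − 60·2.2 − 208.5 − (2.16·4.8)·2.8 = 0 → Q_y = 369.5304/5.4 = 68.4316 ≈ 68.43 kN.
ΣF_y = 0: P_y + 68.4316 − 60 − 2.16·4.8 = 0 → P_y = 1.936 kN.
ΣF_x = 0: no horizontal applied forces, so P_x = 0.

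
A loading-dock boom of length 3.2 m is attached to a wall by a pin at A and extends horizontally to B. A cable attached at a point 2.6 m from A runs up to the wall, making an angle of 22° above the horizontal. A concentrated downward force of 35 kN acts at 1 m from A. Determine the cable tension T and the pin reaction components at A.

T = 35.94 kN, A_x = 33.32 kN, A_y = 21.54 kN

ΣM about A: T·sin22°·2.6 − 35·1 = 0 → T = 35/(2.6·0.374607) = 35.9351 ≈ 35.94 kN.
ΣF_x = 0: A_x − T·cos22° = 0 → A_x = 35.9351 × 0.927184 = 33.32 kN.
ΣF_y = 0: A_y + T·sin22° − 35 = 0 → A_y = 35 − 35.9351 × 0.374607 = 21.54 kN.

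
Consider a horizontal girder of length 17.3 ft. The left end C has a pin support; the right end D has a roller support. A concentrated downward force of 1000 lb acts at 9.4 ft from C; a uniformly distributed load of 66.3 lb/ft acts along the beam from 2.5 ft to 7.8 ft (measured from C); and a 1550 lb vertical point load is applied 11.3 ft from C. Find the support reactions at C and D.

Resultant of the distributed load: 66.3 × 5.3 = 351.39 lb at 5.15 ft from C.
Moments about C: D_y·17.3 − 1000·9.4 − (66.3·5.3)·5.15 − 1550·11.3 = 0 → D_y = 28724.6585/17.3 = 1660.38 ≈ 1660 lb.
ΣF_y = 0: C_y + 1660.38 − 1000 − 66.3·5.3 − 1550 = 0 → C_y = 1241 lb.
ΣF_x = 0: no horizontal applied forces, so C_x = 0.

C_x = 0, C_y = 1241 lb, D_y = 1660 lb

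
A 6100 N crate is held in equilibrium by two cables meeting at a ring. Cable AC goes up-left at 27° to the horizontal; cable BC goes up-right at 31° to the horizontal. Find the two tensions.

T_AC = 6166 N, T_BC = 6409 N

ΣF_x = 0: −T_AC·cos27° + T_BC·cos31° = 0 → T_BC = 1.03948·T_AC.
ΣF_y = 0: T_AC·sin27° + T_BC·sin31° = 6100.
Substitute: T_AC·(0.45399 + 1.03948·0.515038) = 6100 → T_AC = 6165.59 ≈ 6166 N.
Then T_BC = 1.03948 × 6165.59 = 6409 N.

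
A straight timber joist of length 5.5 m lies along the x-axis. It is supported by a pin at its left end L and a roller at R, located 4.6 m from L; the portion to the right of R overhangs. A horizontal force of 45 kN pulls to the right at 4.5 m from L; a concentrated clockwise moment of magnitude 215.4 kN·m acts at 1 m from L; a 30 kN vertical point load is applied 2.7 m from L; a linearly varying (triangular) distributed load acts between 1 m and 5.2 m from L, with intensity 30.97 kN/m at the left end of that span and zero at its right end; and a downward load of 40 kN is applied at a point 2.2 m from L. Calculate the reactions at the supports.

Resultant of the triangular load: ½ × 30.97 × 4.2 = 65.037 kN, acting at 2.4 m from L (one-third of the span from the peak).
Taking moments about L: R_y·4.6 − 215.4 − 30·2.7 − (½·30.97·4.2)·2.4 − 40·2.2 = 0 → R_y = 540.4888/4.6 = 117.498 ≈ 117.5 kN.
ΣF_y = 0: L_y + 117.498 − 30 − ½·30.97·4.2 − 40 = 0 → L_y = 17.54 kN.
ΣF_x = 0: L_x + 45 = 0 → L_x = -45.00 kN.

L_x = -45.00 kN, L_y = 17.54 kN, R_y = 117.5 kN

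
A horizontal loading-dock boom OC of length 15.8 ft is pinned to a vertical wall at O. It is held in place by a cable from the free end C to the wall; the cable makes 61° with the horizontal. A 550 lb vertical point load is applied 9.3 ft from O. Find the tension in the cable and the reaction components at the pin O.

T = 370.1 lb, O_x = 179.4 lb, O_y = 226.3 lb

ΣM about O: T·sin61°·15.8 − 550·9.3 = 0 → T = 5115/(15.8·0.87462) = 370.143 ≈ 370.1 lb.
ΣF_x = 0: O_x − T·cos61° = 0 → O_x = 370.143 × 0.48481 = 179.4 lb.
ΣF_y = 0: O_y + T·sin61° − 550 = 0 → O_y = 550 − 370.143 × 0.87462 = 226.3 lb.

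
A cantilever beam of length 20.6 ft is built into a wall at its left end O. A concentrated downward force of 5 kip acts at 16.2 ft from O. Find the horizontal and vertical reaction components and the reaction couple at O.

O_x = 0, O_y = 5.000 kip, M_O = 81.00 kip·ft

ΣF_x = 0: O_x = 0.
ΣF_y = 0: O_y − 5 = 0 → O_y = 5.000 kip.
ΣM about O: M_O − 5·16.2 = 0 → M_O = 81.00 kip·ft.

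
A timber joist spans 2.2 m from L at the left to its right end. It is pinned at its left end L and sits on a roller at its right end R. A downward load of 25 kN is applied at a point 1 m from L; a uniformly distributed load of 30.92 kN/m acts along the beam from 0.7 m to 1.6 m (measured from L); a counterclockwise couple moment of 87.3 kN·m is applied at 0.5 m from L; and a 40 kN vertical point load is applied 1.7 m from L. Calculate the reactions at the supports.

L_x = 0, L_y = 75.69 kN, R_y = 17.14 kN

Resultant of the distributed load: 30.92 × 0.9 = 27.828 kN at 1.15 m from L.
Taking moments about L: R_y·2.2 − 25·1 − (30.92·0.9)·1.15 + 87.3 − 40·1.7 = 0 → R_y = 37.7022/2.2 = 17.1374 ≈ 17.14 kN.
ΣF_y = 0: L_y + 17.1374 − 25 − 30.92·0.9 − 40 = 0 → L_y = 75.69 kN.
ΣF_x = 0: no horizontal applied forces, so L_x = 0.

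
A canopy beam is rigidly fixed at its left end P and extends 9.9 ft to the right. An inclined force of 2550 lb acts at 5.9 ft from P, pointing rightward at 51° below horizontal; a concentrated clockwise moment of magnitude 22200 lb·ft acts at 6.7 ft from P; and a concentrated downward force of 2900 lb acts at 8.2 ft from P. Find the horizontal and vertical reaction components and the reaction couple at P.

ΣF_x = 0: P_x + 2550·cos51° = 0 → P_x = -1605 lb.
ΣF_y = 0: P_y − 2550·sin51° − 2900 = 0 → P_y = 4882 lb.
ΣM about P: M_P − 2550·sin51°·5.9 − 22200 − 2900·8.2 = 0 → M_P = 57670 lb·ft.

P_x = -1605 lb, P_y = 4882 lb, M_P = 57670 lb·ft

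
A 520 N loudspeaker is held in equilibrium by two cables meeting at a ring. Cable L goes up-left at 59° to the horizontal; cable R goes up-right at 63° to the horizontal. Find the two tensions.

ΣF_x = 0: −T_L·cos59° + T_R·cos63° = 0 → T_R = 1.13447·T_L.
ΣF_y = 0: T_L·sin59° + T_R·sin63° = 520.
Substitute: T_L·(0.857167 + 1.13447·0.891007) = 520 → T_L = 278.374 ≈ 278.4 N.
Then T_R = 1.13447 × 278.374 = 315.8 N.

T_L = 278.4 N, T_R = 315.8 N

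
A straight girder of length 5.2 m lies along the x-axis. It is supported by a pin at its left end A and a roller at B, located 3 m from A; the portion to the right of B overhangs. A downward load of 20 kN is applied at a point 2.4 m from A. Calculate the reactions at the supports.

A_x = 0, A_y = 4.000 kN, B_y = 16.00 kN

Moments about A: B_y·3 − 20·2.4 = 0 → B_y = 48/3 = 16.00 kN.
ΣF_y = 0: A_y + 16 − 20 = 0 → A_y = 4.000 kN.
ΣF_x = 0: no horizontal applied forces, so A_x = 0.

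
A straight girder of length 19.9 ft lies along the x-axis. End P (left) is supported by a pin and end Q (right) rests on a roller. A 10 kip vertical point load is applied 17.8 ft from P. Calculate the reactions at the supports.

P_x = 0, P_y = 1.055 kip, Q_y = 8.945 kip

ΣM about P: Q_y·19.9 − 10·17.8 = 0 → Q_y = 178/19.9 = 8.94472 ≈ 8.945 kip.
ΣF_y = 0: P_y + 8.94472 − 10 = 0 → P_y = 1.055 kip.
ΣF_x = 0: no horizontal applied forces, so P_x = 0.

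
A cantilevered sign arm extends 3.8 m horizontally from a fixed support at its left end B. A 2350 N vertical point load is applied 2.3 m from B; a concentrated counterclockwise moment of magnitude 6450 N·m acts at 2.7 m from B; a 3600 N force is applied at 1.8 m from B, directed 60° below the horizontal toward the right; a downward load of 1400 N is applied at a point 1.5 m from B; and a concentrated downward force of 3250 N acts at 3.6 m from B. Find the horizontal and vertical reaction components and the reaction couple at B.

B_x = -1800 N, B_y = 10120 N, M_B = 18370 N·m

ΣF_x = 0: B_x + 3600·cos60° = 0 → B_x = -1800 N.
ΣF_y = 0: B_y − 2350 − 3600·sin60° − 1400 − 3250 = 0 → B_y = 10120 N.
ΣM about B: M_B − 2350·2.3 + 6450 − 3600·sin60°·1.8 − 1400·1.5 − 3250·3.6 = 0 → M_B = 18370 N·m.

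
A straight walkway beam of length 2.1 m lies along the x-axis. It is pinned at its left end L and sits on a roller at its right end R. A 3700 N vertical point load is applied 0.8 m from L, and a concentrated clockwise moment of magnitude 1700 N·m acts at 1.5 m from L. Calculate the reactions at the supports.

ΣM about L: R_y·2.1 − 3700·0.8 − 1700 = 0 → R_y = 4660/2.1 = 2219.05 ≈ 2219 N.
ΣF_y = 0: L_y + 2219.05 − 3700 = 0 → L_y = 1481 N.
ΣF_x = 0: no horizontal applied forces, so L_x = 0.

L_x = 0, L_y = 1481 N, R_y = 2219 N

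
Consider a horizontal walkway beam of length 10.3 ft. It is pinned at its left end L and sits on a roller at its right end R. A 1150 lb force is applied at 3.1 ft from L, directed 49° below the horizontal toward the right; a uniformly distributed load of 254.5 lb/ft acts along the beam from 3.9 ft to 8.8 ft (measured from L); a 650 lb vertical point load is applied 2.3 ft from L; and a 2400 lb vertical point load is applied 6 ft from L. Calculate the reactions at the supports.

L_x = -754.5 lb, L_y = 2592 lb, R_y = 2573 lb

Resultant of the distributed load: 254.5 × 4.9 = 1247.05 lb at 6.35 ft from L.
Moments about L: R_y·10.3 − 1150·sin49°·3.1 − (254.5·4.9)·6.35 − 650·2.3 − 2400·6 = 0 → R_y = 26504.3/10.3 = 2573.23 ≈ 2573 lb.
ΣF_y = 0: L_y + 2573.23 − 1150·sin49° − 254.5·4.9 − 650 − 2400 = 0 → L_y = 2592 lb.
ΣF_x = 0: L_x + 1150·cos49° = 0 → L_x = -754.5 lb.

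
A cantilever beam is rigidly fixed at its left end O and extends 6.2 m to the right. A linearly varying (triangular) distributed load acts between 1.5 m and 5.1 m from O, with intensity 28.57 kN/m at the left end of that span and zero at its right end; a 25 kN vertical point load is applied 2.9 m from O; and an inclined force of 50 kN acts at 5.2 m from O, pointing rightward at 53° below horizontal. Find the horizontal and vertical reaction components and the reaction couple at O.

O_x = -30.09 kN, O_y = 116.4 kN, M_O = 419.0 kN·m

Resultant of the triangular load: ½ × 28.57 × 3.6 = 51.426 kN, acting at 2.7 m from O (one-third of the span from the peak).
ΣF_x = 0: O_x + 50·cos53° = 0 → O_x = -30.09 kN.
ΣF_y = 0: O_y − ½·28.57·3.6 − 25 − 50·sin53° = 0 → O_y = 116.4 kN.
ΣM about O: M_O − (½·28.57·3.6)·2.7 − 25·2.9 − 50·sin53°·5.2 = 0 → M_O = 419.0 kN·m.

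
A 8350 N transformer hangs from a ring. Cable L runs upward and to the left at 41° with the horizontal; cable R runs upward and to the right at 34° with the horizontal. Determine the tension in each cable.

ΣF_x = 0: −T_L·cos41° + T_R·cos34° = 0 → T_R = 0.910344·T_L.
ΣF_y = 0: T_L·sin41° + T_R·sin34° = 8350.
Substitute: T_L·(0.656059 + 0.910344·0.559193) = 8350 → T_L = 7166.66 ≈ 7167 N.
Then T_R = 0.910344 × 7166.66 = 6524 N.

T_L = 7167 N, T_R = 6524 N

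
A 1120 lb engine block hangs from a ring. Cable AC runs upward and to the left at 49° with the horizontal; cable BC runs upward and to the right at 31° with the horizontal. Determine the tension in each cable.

ΣF_x = 0: −T_AC·cos49° + T_BC·cos31° = 0 → T_BC = 0.76538·T_AC.
ΣF_y = 0: T_AC·sin49° + T_BC·sin31° = 1120.
Substitute: T_AC·(0.75471 + 0.76538·0.515038) = 1120 → T_AC = 974.837 ≈ 974.8 lb.
Then T_BC = 0.76538 × 974.837 = 746.1 lb.

T_AC = 974.8 lb, T_BC = 746.1 lb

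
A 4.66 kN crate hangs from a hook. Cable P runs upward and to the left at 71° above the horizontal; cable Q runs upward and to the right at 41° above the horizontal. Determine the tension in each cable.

T_P = 3.793 kN, T_Q = 1.636 kN

ΣF_x = 0: −T_P·cos71° + T_Q·cos41° = 0 → T_Q = 0.431382·T_P.
ΣF_y = 0: T_P·sin71° + T_Q·sin41° = 4.66.
Substitute: T_P·(0.945519 + 0.431382·0.656059) = 4.66 → T_P = 3.79315 ≈ 3.793 kN.
Then T_Q = 0.431382 × 3.79315 = 1.636 kN.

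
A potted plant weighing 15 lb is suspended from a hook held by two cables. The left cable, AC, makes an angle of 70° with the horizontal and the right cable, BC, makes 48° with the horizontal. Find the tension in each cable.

ΣF_x = 0: −T_AC·cos70° + T_BC·cos48° = 0 → T_BC = 0.511141·T_AC.
ΣF_y = 0: T_AC·sin70° + T_BC·sin48° = 15.
Substitute: T_AC·(0.939693 + 0.511141·0.743145) = 15 → T_AC = 11.3676 ≈ 11.37 lb.
Then T_BC = 0.511141 × 11.3676 = 5.810 lb.

T_AC = 11.37 lb, T_BC = 5.810 lb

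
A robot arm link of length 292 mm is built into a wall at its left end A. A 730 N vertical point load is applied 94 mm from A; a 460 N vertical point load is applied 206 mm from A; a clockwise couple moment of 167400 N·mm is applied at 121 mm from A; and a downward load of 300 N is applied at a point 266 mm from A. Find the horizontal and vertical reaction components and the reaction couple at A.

ΣF_x = 0: A_x = 0.
ΣF_y = 0: A_y − 730 − 460 − 300 = 0 → A_y = 1490 N.
ΣM about A: M_A − 730·94 − 460·206 − 167400 − 300·266 = 0 → M_A = 410600 N·mm.

A_x = 0, A_y = 1490 N, M_A = 410600 N·mm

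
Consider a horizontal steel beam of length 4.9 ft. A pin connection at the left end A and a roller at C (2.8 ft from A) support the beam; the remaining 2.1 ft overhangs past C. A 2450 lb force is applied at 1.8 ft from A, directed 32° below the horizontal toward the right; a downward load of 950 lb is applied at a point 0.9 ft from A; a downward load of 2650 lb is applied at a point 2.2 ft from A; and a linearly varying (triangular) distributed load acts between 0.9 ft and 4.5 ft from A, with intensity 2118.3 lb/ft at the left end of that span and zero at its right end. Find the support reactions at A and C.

A_x = -2078 lb, A_y = 2629 lb, C_y = 6082 lb

Resultant of the triangular load: ½ × 2118.3 × 3.6 = 3812.94 lb, acting at 2.1 ft from A (one-third of the span from the peak).
Moments about A: C_y·2.8 − 2450·sin32°·1.8 − 950·0.9 − 2650·2.2 − (½·2118.3·3.6)·2.1 = 0 → C_y = 17029.1/2.8 = 6081.82 ≈ 6082 lb.
ΣF_y = 0: A_y + 6081.82 − 2450·sin32° − 950 − 2650 − ½·2118.3·3.6 = 0 → A_y = 2629 lb.
ΣF_x = 0: A_x + 2450·cos32° = 0 → A_x = -2078 lb.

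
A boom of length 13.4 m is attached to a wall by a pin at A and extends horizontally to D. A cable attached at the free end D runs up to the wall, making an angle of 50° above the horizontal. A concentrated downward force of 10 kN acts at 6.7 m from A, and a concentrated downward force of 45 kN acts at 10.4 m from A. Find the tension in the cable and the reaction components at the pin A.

T = 52.12 kN, A_x = 33.50 kN, A_y = 15.07 kN

ΣM about A: T·sin50°·13.4 − 10·6.7 − 45·10.4 = 0 → T = 535/(13.4·0.766044) = 52.1189 ≈ 52.12 kN.
ΣF_x = 0: A_x − T·cos50° = 0 → A_x = 52.1189 × 0.642788 = 33.50 kN.
ΣF_y = 0: A_y + T·sin50° − 10 − 45 = 0 → A_y = 55 − 52.1189 × 0.766044 = 15.07 kN.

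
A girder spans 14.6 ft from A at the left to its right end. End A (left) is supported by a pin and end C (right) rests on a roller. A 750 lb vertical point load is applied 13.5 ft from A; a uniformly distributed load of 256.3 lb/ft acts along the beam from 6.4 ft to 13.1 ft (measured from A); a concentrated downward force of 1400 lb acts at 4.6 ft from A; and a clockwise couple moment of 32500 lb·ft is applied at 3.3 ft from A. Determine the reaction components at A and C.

A_x = 0, A_y = -640.2 lb, C_y = 4507 lb

Resultant of the distributed load: 256.3 × 6.7 = 1717.21 lb at 9.75 ft from A.
Taking moments about A: C_y·14.6 − 750·13.5 − (256.3·6.7)·9.75 − 1400·4.6 − 32500 = 0 → C_y = 65807.7975/14.6 = 4507.38 ≈ 4507 lb.
ΣF_y = 0: A_y + 4507.38 − 750 − 256.3·6.7 − 1400 = 0 → A_y = -640.2 lb.
ΣF_x = 0: no horizontal applied forces, so A_x = 0.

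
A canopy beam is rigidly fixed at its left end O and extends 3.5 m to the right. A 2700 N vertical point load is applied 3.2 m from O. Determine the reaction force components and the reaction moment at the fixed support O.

ΣF_x = 0: O_x = 0.
ΣF_y = 0: O_y − 2700 = 0 → O_y = 2700 N.
ΣM about O: M_O − 2700·3.2 = 0 → M_O = 8640 N·m.

O_x = 0, O_y = 2700 N, M_O = 8640 N·m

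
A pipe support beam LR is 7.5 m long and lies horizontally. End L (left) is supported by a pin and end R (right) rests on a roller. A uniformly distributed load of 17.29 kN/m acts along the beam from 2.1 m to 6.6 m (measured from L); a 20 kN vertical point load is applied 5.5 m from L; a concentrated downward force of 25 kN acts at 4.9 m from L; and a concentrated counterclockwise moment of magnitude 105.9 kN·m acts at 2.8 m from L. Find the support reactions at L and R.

L_x = 0, L_y = 60.80 kN, R_y = 62.01 kN

Resultant of the distributed load: 17.29 × 4.5 = 77.805 kN at 4.35 m from L.
Moments about L: R_y·7.5 − (17.29·4.5)·4.35 − 20·5.5 − 25·4.9 + 105.9 = 0 → R_y = 465.05175/7.5 = 62.0069 ≈ 62.01 kN.
ΣF_y = 0: L_y + 62.0069 − 17.29·4.5 − 20 − 25 = 0 → L_y = 60.80 kN.
ΣF_x = 0: no horizontal applied forces, so L_x = 0.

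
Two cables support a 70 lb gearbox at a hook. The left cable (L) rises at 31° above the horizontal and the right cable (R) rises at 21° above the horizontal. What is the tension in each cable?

ΣF_x = 0: −T_L·cos31° + T_R·cos21° = 0 → T_R = 0.91815·T_L.
ΣF_y = 0: T_L·sin31° + T_R·sin21° = 70.
Substitute: T_L·(0.515038 + 0.91815·0.358368) = 70 → T_L = 82.9312 ≈ 82.93 lb.
Then T_R = 0.91815 × 82.9312 = 76.14 lb.

T_L = 82.93 lb, T_R = 76.14 lb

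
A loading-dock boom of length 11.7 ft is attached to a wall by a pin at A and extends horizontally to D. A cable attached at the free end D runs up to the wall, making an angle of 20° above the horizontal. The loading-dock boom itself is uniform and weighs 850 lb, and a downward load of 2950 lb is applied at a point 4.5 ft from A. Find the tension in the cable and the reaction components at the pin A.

ΣM about A: T·sin20°·11.7 − 850·5.85 − 2950·4.5 = 0 → T = 18247.5/(11.7·0.34202) = 4560.01 ≈ 4560 lb.
ΣF_x = 0: A_x − T·cos20° = 0 → A_x = 4560.01 × 0.939693 = 4285 lb.
ΣF_y = 0: A_y + T·sin20° − 850 − 2950 = 0 → A_y = 3800 − 4560.01 × 0.34202 = 2240 lb.

T = 4560 lb, A_x = 4285 lb, A_y = 2240 lb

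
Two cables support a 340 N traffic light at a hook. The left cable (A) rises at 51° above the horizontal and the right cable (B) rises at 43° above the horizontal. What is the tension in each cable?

T_A = 249.3 N, T_B = 214.5 N

ΣF_x = 0: −T_A·cos51° + T_B·cos43° = 0 → T_B = 0.860487·T_A.
ΣF_y = 0: T_A·sin51° + T_B·sin43° = 340.
Substitute: T_A·(0.777146 + 0.860487·0.681998) = 340 → T_A = 249.268 ≈ 249.3 N.
Then T_B = 0.860487 × 249.268 = 214.5 N.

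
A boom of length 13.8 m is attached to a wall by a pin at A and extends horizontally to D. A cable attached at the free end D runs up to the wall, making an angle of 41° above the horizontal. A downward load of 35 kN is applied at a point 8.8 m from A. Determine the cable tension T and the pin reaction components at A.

ΣM about A: T·sin41°·13.8 − 35·8.8 = 0 → T = 308/(13.8·0.656059) = 34.0196 ≈ 34.02 kN.
ΣF_x = 0: A_x − T·cos41° = 0 → A_x = 34.0196 × 0.75471 = 25.67 kN.
ΣF_y = 0: A_y + T·sin41° − 35 = 0 → A_y = 35 − 34.0196 × 0.656059 = 12.68 kN.

T = 34.02 kN, A_x = 25.67 kN, A_y = 12.68 kN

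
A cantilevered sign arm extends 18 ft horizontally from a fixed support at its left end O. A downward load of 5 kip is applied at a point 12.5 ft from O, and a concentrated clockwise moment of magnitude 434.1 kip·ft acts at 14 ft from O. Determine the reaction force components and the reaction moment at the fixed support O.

O_x = 0, O_y = 5.000 kip, M_O = 496.6 kip·ft

ΣF_x = 0: O_x = 0.
ΣF_y = 0: O_y − 5 = 0 → O_y = 5.000 kip.
ΣM about O: M_O − 5·12.5 − 434.1 = 0 → M_O = 496.6 kip·ft.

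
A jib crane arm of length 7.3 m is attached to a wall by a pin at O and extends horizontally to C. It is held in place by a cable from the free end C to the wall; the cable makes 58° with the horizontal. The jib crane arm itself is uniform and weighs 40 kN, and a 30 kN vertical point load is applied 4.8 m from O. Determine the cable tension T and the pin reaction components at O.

T = 46.84 kN, O_x = 24.82 kN, O_y = 30.27 kN

ΣM about O: T·sin58°·7.3 − 40·3.65 − 30·4.8 = 0 → T = 290/(7.3·0.848048) = 46.8441 ≈ 46.84 kN.
ΣF_x = 0: O_x − T·cos58° = 0 → O_x = 46.8441 × 0.529919 = 24.82 kN.
ΣF_y = 0: O_y + T·sin58° − 40 − 30 = 0 → O_y = 70 − 46.8441 × 0.848048 = 30.27 kN.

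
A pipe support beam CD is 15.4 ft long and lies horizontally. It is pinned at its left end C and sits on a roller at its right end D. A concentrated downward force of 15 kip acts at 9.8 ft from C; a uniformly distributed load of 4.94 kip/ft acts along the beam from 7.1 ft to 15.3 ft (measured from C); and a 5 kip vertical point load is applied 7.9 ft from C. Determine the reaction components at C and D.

C_x = 0, C_y = 18.94 kip, D_y = 41.57 kip

Resultant of the distributed load: 4.94 × 8.2 = 40.508 kip at 11.2 ft from C.
Moments about C: D_y·15.4 − 15·9.8 − (4.94·8.2)·11.2 − 5·7.9 = 0 → D_y = 640.1896/15.4 = 41.5708 ≈ 41.57 kip.
ΣF_y = 0: C_y + 41.5708 − 15 − 4.94·8.2 − 5 = 0 → C_y = 18.94 kip.
ΣF_x = 0: no horizontal applied forces, so C_x = 0.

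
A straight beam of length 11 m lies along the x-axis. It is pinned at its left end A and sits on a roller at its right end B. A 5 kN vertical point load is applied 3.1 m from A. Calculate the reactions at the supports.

A_x = 0, A_y = 3.591 kN, B_y = 1.409 kN

Moments about A: B_y·11 − 5·3.1 = 0 → B_y = 15.5/11 = 1.40909 ≈ 1.409 kN.
ΣF_y = 0: A_y + 1.40909 − 5 = 0 → A_y = 3.591 kN.
ΣF_x = 0: no horizontal applied forces, so A_x = 0.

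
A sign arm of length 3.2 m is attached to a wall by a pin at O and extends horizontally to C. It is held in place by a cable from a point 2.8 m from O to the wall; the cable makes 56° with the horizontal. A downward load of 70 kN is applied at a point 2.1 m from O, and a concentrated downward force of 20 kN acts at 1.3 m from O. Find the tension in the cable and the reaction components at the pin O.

T = 74.53 kN, O_x = 41.67 kN, O_y = 28.21 kN

ΣM about O: T·sin56°·2.8 − 70·2.1 − 20·1.3 = 0 → T = 173/(2.8·0.829038) = 74.527 ≈ 74.53 kN.
ΣF_x = 0: O_x − T·cos56° = 0 → O_x = 74.527 × 0.559193 = 41.67 kN.
ΣF_y = 0: O_y + T·sin56° − 70 − 20 = 0 → O_y = 90 − 74.527 × 0.829038 = 28.21 kN.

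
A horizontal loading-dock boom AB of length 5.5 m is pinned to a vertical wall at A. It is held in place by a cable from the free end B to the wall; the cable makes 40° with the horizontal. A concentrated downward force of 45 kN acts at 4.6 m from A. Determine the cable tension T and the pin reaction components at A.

T = 58.55 kN, A_x = 44.85 kN, A_y = 7.364 kN

ΣM about A: T·sin40°·5.5 − 45·4.6 = 0 → T = 207/(5.5·0.642788) = 58.5518 ≈ 58.55 kN.
ΣF_x = 0: A_x − T·cos40° = 0 → A_x = 58.5518 × 0.766044 = 44.85 kN.
ΣF_y = 0: A_y + T·sin40° − 45 = 0 → A_y = 45 − 58.5518 × 0.642788 = 7.364 kN.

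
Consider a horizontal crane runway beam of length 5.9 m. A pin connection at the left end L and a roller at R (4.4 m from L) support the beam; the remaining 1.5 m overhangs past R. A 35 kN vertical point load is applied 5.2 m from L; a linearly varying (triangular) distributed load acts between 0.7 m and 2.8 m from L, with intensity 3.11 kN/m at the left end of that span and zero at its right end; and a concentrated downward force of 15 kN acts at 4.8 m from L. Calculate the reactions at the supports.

Resultant of the triangular load: ½ × 3.11 × 2.1 = 3.2655 kN, acting at 1.4 m from L (one-third of the span from the peak).
Moments about L: R_y·4.4 − 35·5.2 − (½·3.11·2.1)·1.4 − 15·4.8 = 0 → R_y = 258.5717/4.4 = 58.7663 ≈ 58.77 kN.
ΣF_y = 0: L_y + 58.7663 − 35 − ½·3.11·2.1 − 15 = 0 → L_y = -5.501 kN.
ΣF_x = 0: no horizontal applied forces, so L_x = 0.

L_x = 0, L_y = -5.501 kN, R_y = 58.77 kN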